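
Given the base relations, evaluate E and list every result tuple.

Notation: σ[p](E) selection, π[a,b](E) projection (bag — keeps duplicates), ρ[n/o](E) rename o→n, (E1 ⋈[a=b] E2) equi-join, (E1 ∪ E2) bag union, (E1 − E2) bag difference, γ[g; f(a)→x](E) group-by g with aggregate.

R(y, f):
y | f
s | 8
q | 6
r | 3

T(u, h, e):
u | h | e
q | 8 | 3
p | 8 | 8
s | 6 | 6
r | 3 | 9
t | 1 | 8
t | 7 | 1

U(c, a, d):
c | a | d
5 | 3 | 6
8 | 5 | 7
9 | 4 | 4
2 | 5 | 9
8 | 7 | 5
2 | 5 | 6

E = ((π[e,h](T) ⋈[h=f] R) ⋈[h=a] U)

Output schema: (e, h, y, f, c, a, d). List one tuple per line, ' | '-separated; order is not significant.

Subexpression sizes:
  T → 6
  π[e,h](T) → 6
  R → 3
  (π[e,h](T) ⋈[h=f] R) → 4
  U → 6
  ((π[e,h](T) ⋈[h=f] R) ⋈[h=a] U) → 1

== RESULT ==
e | h | y | f | c | a | d
9 | 3 | r | 3 | 5 | 3 | 6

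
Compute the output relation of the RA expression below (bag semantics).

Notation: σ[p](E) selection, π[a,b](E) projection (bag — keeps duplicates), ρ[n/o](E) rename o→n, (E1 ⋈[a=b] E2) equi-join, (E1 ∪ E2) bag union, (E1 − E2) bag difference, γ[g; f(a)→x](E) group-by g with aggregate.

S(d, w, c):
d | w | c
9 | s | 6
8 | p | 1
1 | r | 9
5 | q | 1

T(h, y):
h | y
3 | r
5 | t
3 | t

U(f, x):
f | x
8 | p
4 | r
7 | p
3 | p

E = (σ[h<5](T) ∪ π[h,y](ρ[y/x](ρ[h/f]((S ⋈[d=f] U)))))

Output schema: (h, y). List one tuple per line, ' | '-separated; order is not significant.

Subexpression sizes:
  T → 3
  σ[h<5](T) → 2
  S → 4
  U → 4
  (S ⋈[d=f] U) → 1
  ρ[h/f]((S ⋈[d=f] U)) → 1
  ρ[y/x](ρ[h/f]((S ⋈[d=f] U))) → 1
  π[h,y](ρ[y/x](ρ[h/f]((S ⋈[d=f] U)))) → 1
  (σ[h<5](T) ∪ π[h,y](ρ[y/x](ρ[h/f]((S ⋈[d=f] U))))) → 3

== RESULT ==
h | y
3 | r
3 | t
8 | p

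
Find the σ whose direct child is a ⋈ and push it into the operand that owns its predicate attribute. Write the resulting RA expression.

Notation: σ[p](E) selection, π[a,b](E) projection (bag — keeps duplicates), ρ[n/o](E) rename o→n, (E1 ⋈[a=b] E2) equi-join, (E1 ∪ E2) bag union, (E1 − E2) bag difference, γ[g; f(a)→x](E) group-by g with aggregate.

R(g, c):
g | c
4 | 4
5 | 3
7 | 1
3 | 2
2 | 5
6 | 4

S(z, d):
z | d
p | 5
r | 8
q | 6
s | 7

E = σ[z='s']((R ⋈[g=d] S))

σ filters on z, owned by the right side.
E' = (R ⋈[g=d] σ[z='s'](S))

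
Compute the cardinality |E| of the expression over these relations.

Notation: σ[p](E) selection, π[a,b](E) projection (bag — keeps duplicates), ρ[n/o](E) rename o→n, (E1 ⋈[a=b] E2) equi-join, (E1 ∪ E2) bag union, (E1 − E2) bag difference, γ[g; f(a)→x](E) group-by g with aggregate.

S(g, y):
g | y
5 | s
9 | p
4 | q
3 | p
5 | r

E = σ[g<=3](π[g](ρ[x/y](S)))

Stepwise |·|:
  S → 5
  ρ[x/y](S) → 5
  π[g](ρ[x/y](S)) → 5
  σ[g<=3](π[g](ρ[x/y](S))) → 1

|E| = 1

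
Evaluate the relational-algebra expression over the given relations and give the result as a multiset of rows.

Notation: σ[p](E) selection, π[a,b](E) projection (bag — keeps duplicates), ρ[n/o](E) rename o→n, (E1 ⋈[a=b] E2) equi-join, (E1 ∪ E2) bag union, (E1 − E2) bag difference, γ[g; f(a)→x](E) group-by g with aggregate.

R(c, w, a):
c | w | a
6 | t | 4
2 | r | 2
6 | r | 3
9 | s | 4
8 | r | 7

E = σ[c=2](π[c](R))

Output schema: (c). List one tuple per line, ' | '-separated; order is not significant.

Stepwise |·|:
  R → 5
  π[c](R) → 5
  σ[c=2](π[c](R)) → 1

== RESULT ==
c
2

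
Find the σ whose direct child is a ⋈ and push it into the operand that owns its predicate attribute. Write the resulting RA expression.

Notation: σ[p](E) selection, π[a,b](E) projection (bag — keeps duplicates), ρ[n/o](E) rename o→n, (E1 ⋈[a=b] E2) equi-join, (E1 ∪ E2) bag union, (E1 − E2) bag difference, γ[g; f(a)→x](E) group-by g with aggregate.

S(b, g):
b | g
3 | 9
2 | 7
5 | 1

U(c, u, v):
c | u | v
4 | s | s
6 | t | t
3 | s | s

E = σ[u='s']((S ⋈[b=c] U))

σ filters on u, owned by the right side.
E' = (S ⋈[b=c] σ[u='s'](U))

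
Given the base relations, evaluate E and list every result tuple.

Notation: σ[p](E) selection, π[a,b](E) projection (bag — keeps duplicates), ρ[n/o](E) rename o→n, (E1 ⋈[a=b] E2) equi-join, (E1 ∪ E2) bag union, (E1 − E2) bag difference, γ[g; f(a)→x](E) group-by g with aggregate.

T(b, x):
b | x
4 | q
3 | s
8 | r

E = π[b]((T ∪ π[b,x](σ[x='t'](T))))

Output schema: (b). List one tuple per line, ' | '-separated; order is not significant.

Per-node cardinality:
  T → 3
  T → 3
  σ[x='t'](T) → 0
  π[b,x](σ[x='t'](T)) → 0
  (T ∪ π[b,x](σ[x='t'](T))) → 3
  π[b]((T ∪ π[b,x](σ[x='t'](T)))) → 3

== RESULT ==
b
3
4
8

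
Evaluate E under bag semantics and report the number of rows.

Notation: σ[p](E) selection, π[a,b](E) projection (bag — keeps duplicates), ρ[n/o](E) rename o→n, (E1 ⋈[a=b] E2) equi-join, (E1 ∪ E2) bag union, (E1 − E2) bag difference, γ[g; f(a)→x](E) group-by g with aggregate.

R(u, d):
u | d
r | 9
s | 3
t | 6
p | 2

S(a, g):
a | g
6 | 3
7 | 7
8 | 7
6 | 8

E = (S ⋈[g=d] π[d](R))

Row counts bottom-up:
  S → 4
  R → 4
  π[d](R) → 4
  (S ⋈[g=d] π[d](R)) → 1

|E| = 1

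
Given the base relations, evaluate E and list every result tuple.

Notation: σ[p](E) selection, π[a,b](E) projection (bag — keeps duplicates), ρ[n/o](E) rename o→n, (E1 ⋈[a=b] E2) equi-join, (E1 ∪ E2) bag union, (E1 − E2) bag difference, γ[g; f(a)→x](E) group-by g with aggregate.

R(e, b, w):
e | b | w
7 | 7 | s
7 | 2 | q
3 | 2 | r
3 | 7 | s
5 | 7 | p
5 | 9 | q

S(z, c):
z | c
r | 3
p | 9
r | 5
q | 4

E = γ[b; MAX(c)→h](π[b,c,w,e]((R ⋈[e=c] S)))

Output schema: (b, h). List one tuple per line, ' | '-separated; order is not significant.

Subexpression sizes:
  R → 6
  S → 4
  (R ⋈[e=c] S) → 4
  π[b,c,w,e]((R ⋈[e=c] S)) → 4
  γ[b; MAX(c)→h](π[b,c,w,e]((R ⋈[e=c] S))) → 3

== RESULT ==
b | h
2 | 3
7 | 5
9 | 5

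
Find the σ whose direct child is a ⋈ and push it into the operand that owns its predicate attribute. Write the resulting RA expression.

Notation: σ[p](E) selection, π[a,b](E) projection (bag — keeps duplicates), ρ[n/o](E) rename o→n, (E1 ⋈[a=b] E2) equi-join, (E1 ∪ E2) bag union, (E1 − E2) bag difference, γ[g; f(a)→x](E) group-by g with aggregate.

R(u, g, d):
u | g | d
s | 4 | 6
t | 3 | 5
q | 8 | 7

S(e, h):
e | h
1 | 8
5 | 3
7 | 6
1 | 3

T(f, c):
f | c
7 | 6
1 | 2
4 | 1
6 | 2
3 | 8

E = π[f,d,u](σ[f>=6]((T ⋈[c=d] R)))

σ filters on f, owned by the left side.
E' = π[f,d,u]((σ[f>=6](T) ⋈[c=d] R))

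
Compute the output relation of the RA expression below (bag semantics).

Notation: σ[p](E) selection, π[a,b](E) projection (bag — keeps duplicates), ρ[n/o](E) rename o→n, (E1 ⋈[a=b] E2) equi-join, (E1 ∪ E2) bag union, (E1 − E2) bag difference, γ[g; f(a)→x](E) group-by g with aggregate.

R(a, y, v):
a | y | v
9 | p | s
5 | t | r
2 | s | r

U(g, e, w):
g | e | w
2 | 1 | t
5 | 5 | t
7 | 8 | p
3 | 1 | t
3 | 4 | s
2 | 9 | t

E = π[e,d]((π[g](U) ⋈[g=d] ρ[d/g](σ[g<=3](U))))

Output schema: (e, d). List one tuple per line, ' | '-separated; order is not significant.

Per-node cardinality:
  U → 6
  π[g](U) → 6
  U → 6
  σ[g<=3](U) → 4
  ρ[d/g](σ[g<=3](U)) → 4
  (π[g](U) ⋈[g=d] ρ[d/g](σ[g<=3](U))) → 8
  π[e,d]((π[g](U) ⋈[g=d] ρ[d/g](σ[g<=3](U)))) → 8

== RESULT ==
e | d
1 | 2
1 | 2
1 | 3
1 | 3
4 | 3
4 | 3
9 | 2
9 | 2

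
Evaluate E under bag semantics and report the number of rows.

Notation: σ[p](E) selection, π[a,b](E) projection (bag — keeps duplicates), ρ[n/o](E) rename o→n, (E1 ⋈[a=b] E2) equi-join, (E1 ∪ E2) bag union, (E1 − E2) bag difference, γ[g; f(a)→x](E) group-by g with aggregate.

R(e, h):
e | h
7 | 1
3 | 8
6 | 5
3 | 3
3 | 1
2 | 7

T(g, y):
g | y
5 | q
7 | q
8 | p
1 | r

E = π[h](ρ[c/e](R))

Per-node cardinality:
  R → 6
  ρ[c/e](R) → 6
  π[h](ρ[c/e](R)) → 6

|E| = 6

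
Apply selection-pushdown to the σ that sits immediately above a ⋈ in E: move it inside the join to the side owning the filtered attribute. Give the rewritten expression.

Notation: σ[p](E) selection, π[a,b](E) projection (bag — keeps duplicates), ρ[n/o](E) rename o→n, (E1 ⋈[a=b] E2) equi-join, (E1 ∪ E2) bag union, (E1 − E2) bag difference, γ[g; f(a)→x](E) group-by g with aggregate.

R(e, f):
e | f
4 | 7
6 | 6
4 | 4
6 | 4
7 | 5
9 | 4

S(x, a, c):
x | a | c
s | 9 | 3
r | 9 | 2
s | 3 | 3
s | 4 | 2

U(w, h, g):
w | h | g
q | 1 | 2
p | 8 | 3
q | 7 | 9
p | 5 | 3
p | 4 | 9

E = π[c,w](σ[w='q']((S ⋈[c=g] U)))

σ filters on w, owned by the right side.
E' = π[c,w]((S ⋈[c=g] σ[w='q'](U)))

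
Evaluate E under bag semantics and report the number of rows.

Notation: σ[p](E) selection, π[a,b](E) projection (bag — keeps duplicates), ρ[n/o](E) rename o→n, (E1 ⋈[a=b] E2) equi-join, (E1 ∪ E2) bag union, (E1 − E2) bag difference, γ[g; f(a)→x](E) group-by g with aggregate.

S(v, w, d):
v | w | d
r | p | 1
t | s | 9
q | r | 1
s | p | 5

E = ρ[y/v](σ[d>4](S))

Stepwise |·|:
  S → 4
  σ[d>4](S) → 2
  ρ[y/v](σ[d>4](S)) → 2

|E| = 2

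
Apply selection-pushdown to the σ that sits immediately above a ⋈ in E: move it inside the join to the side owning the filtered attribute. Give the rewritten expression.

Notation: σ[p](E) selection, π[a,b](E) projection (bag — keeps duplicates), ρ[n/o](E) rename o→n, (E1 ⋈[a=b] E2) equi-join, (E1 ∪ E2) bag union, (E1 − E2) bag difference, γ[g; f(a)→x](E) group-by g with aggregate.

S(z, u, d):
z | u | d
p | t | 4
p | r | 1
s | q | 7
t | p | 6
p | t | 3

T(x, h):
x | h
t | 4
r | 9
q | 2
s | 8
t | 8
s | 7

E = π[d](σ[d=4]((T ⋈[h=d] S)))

σ filters on d, owned by the right side.
E' = π[d]((T ⋈[h=d] σ[d=4](S)))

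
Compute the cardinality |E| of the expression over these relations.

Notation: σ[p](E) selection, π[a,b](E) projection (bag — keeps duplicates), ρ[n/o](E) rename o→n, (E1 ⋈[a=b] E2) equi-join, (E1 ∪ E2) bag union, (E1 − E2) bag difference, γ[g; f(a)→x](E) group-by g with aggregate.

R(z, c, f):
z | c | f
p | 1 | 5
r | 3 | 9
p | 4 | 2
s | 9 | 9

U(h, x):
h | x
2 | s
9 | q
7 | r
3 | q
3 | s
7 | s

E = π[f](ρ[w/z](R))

Row counts bottom-up:
  R → 4
  ρ[w/z](R) → 4
  π[f](ρ[w/z](R)) → 4

|E| = 4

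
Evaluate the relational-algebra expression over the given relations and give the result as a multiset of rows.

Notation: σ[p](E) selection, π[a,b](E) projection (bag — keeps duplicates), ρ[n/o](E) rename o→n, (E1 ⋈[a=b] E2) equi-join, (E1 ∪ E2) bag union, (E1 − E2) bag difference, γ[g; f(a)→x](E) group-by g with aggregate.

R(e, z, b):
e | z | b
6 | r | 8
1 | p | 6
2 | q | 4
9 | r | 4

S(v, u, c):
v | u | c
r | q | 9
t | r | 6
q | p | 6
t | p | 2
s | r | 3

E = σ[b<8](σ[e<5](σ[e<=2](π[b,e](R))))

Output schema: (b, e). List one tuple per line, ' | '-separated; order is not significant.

Per-node cardinality:
  R → 4
  π[b,e](R) → 4
  σ[e<=2](π[b,e](R)) → 2
  σ[e<5](σ[e<=2](π[b,e](R))) → 2
  σ[b<8](σ[e<5](σ[e<=2](π[b,e](R)))) → 2

== RESULT ==
b | e
4 | 2
6 | 1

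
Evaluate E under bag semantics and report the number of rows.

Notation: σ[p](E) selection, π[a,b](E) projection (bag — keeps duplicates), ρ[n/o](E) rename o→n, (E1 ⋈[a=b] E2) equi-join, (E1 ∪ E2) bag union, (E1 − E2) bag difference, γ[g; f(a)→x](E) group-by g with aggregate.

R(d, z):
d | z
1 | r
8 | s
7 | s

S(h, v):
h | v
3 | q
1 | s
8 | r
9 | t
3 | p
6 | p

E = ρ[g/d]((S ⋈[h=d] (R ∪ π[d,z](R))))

Stepwise |·|:
  S → 6
  R → 3
  R → 3
  π[d,z](R) → 3
  (R ∪ π[d,z](R)) → 6
  (S ⋈[h=d] (R ∪ π[d,z](R))) → 4
  ρ[g/d]((S ⋈[h=d] (R ∪ π[d,z](R)))) → 4

|E| = 4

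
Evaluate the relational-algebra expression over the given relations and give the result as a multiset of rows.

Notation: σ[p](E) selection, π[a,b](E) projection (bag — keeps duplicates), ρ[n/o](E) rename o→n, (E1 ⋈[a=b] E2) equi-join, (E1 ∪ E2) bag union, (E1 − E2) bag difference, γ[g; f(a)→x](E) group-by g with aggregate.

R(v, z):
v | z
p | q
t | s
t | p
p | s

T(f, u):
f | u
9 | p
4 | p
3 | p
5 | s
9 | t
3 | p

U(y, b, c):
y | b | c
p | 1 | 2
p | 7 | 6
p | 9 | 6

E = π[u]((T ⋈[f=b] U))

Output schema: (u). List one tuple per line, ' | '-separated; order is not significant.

Stepwise |·|:
  T → 6
  U → 3
  (T ⋈[f=b] U) → 2
  π[u]((T ⋈[f=b] U)) → 2

== RESULT ==
u
p
t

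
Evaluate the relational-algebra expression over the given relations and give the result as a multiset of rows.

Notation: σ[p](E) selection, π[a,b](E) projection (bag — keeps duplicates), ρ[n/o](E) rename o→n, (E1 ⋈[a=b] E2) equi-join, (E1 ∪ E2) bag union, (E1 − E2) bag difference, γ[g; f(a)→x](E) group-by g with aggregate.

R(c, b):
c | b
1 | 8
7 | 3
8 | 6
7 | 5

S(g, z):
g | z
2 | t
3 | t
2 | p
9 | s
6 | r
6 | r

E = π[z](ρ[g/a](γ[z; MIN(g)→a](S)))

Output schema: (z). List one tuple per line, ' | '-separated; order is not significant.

Stepwise |·|:
  S → 6
  γ[z; MIN(g)→a](S) → 4
  ρ[g/a](γ[z; MIN(g)→a](S)) → 4
  π[z](ρ[g/a](γ[z; MIN(g)→a](S))) → 4

== RESULT ==
z
p
r
s
t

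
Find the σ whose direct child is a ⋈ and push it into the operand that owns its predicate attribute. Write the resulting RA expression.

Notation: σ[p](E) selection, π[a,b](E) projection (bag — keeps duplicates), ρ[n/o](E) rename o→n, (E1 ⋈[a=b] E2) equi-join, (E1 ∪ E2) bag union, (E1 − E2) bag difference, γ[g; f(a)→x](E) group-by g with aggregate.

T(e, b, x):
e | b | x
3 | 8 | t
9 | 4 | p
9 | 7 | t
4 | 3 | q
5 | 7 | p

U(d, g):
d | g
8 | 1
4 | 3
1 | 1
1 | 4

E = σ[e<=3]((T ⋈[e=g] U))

σ filters on e, owned by the left side.
E' = (σ[e<=3](T) ⋈[e=g] U)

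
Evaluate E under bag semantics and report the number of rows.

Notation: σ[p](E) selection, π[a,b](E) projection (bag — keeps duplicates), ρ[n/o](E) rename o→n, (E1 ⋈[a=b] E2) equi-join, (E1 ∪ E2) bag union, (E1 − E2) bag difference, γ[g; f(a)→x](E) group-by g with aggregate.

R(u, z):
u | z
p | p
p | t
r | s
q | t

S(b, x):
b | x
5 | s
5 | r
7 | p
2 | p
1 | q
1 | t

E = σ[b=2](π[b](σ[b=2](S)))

Stepwise |·|:
  S → 6
  σ[b=2](S) → 1
  π[b](σ[b=2](S)) → 1
  σ[b=2](π[b](σ[b=2](S))) → 1

|E| = 1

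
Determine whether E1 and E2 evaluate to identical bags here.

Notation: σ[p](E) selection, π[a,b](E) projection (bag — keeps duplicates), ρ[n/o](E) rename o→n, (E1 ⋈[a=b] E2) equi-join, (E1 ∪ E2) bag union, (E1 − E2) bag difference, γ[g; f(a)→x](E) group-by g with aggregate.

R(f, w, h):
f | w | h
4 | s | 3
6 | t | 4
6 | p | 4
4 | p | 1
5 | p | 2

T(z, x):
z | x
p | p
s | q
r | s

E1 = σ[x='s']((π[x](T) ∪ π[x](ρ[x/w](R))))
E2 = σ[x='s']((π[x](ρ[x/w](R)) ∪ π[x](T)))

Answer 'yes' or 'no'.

E1 per-node cardinality:
  T → 3
  π[x](T) → 3
  R → 5
  ρ[x/w](R) → 5
  π[x](ρ[x/w](R)) → 5
  (π[x](T) ∪ π[x](ρ[x/w](R))) → 8
  σ[x='s']((π[x](T) ∪ π[x](ρ[x/w](R)))) → 2
E2 per-node cardinality:
  R → 5
  ρ[x/w](R) → 5
  π[x](ρ[x/w](R)) → 5
  T → 3
  π[x](T) → 3
  (π[x](ρ[x/w](R)) ∪ π[x](T)) → 8
  σ[x='s']((π[x](ρ[x/w](R)) ∪ π[x](T))) → 2

E1 and E2 produce the same multiset:
x
s
s

yes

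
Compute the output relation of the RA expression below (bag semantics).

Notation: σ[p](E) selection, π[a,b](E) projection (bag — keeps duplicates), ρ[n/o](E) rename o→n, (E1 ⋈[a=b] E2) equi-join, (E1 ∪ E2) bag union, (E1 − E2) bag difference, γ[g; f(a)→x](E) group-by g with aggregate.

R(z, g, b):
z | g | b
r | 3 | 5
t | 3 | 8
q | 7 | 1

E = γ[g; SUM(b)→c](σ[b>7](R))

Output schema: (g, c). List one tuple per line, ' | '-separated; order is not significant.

Per-node cardinality:
  R → 3
  σ[b>7](R) → 1
  γ[g; SUM(b)→c](σ[b>7](R)) → 1

== RESULT ==
g | c
3 | 8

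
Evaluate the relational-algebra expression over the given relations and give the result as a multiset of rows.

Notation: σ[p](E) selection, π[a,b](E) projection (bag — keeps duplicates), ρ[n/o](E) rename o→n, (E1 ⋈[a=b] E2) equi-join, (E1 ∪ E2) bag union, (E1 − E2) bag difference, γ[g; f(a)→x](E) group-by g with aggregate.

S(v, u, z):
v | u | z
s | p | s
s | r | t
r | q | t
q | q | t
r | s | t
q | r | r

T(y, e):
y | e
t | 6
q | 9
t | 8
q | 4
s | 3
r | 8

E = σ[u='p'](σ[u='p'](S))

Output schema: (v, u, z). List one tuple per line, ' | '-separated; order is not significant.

Row counts bottom-up:
  S → 6
  σ[u='p'](S) → 1
  σ[u='p'](σ[u='p'](S)) → 1

== RESULT ==
v | u | z
s | p | s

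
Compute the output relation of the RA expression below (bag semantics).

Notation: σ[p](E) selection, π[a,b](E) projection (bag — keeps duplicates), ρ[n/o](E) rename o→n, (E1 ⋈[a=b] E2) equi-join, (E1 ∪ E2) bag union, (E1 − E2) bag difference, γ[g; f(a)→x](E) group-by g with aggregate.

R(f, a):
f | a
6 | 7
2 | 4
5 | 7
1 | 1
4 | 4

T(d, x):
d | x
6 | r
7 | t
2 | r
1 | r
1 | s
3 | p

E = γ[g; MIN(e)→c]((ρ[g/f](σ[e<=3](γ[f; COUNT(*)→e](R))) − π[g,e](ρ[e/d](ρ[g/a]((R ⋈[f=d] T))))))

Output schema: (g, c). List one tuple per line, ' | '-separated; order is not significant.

Subexpression sizes:
  R → 5
  γ[f; COUNT(*)→e](R) → 5
  σ[e<=3](γ[f; COUNT(*)→e](R)) → 5
  ρ[g/f](σ[e<=3](γ[f; COUNT(*)→e](R))) → 5
  R → 5
  T → 6
  (R ⋈[f=d] T) → 4
  ρ[g/a]((R ⋈[f=d] T)) → 4
  ρ[e/d](ρ[g/a]((R ⋈[f=d] T))) → 4
  π[g,e](ρ[e/d](ρ[g/a]((R ⋈[f=d] T)))) → 4
  (ρ[g/f](σ[e<=3](γ[f; COUNT(*)→e](R))) − π[g,e](ρ[e/d](ρ[g/a]((R ⋈[f=d] T))))) → 4
  γ[g; MIN(e)→c]((ρ[g/f](σ[e<=3](γ[f; COUNT(*)→e](R))) − π[g,e](ρ[e/d](ρ[g/a]((R ⋈[f=d] T)))))) → 4

== RESULT ==
g | c
2 | 1
4 | 1
5 | 1
6 | 1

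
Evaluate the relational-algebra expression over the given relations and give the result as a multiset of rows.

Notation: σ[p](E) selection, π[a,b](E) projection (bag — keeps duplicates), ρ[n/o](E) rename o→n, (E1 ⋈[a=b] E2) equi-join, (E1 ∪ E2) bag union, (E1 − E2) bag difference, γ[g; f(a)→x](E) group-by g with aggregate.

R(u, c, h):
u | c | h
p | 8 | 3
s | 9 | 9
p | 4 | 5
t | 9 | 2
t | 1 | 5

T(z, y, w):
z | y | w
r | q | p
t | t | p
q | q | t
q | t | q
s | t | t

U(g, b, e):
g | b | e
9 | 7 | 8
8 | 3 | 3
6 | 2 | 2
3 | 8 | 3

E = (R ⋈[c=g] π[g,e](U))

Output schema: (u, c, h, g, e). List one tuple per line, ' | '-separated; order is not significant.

Row counts bottom-up:
  R → 5
  U → 4
  π[g,e](U) → 4
  (R ⋈[c=g] π[g,e](U)) → 3

== RESULT ==
u | c | h | g | e
p | 8 | 3 | 8 | 3
s | 9 | 9 | 9 | 8
t | 9 | 2 | 9 | 8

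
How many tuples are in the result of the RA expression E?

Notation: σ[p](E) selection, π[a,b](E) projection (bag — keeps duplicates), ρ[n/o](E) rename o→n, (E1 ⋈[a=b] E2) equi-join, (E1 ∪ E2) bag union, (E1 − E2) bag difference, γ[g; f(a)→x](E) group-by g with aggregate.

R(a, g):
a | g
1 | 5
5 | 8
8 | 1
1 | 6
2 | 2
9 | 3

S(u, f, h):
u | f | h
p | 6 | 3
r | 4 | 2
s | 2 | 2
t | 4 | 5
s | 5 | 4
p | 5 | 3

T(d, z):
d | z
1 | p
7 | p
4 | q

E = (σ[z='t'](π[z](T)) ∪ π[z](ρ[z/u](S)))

Stepwise |·|:
  T → 3
  π[z](T) → 3
  σ[z='t'](π[z](T)) → 0
  S → 6
  ρ[z/u](S) → 6
  π[z](ρ[z/u](S)) → 6
  (σ[z='t'](π[z](T)) ∪ π[z](ρ[z/u](S))) → 6

|E| = 6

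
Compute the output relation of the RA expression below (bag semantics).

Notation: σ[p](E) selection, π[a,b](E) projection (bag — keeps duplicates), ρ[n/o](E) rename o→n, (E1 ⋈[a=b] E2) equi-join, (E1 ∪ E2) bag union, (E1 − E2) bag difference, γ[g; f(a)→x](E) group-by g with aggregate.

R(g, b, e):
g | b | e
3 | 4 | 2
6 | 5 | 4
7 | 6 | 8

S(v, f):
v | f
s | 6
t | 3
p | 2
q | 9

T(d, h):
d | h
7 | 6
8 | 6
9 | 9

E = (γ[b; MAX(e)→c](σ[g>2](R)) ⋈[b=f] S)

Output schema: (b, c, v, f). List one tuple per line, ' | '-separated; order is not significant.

Row counts bottom-up:
  R → 3
  σ[g>2](R) → 3
  γ[b; MAX(e)→c](σ[g>2](R)) → 3
  S → 4
  (γ[b; MAX(e)→c](σ[g>2](R)) ⋈[b=f] S) → 1

== RESULT ==
b | c | v | f
6 | 8 | s | 6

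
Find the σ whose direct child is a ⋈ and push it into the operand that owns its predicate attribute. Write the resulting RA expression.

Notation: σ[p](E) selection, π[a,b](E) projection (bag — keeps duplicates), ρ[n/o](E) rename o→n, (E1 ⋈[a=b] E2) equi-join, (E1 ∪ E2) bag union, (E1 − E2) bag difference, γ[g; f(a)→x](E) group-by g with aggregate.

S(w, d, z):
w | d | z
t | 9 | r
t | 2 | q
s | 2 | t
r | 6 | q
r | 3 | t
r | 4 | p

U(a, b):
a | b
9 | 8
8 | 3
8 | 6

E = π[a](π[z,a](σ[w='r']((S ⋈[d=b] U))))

σ filters on w, owned by the left side.
E' = π[a](π[z,a]((σ[w='r'](S) ⋈[d=b] U)))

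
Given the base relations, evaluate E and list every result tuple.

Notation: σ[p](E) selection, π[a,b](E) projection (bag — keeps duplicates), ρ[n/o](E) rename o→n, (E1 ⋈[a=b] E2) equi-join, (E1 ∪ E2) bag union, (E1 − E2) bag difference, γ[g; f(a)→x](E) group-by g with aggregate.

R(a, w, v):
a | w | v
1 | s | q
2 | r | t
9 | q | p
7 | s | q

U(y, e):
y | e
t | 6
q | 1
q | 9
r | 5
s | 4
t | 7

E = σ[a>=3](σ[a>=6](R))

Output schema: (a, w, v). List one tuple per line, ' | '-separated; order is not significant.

Stepwise |·|:
  R → 4
  σ[a>=6](R) → 2
  σ[a>=3](σ[a>=6](R)) → 2

== RESULT ==
a | w | v
7 | s | q
9 | q | p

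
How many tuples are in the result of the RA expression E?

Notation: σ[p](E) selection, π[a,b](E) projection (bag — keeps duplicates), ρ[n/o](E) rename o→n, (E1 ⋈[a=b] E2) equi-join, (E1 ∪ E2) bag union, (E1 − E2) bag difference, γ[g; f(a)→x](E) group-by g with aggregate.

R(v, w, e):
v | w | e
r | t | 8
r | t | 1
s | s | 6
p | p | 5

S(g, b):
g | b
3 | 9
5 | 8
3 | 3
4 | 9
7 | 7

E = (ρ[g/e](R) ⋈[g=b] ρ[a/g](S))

Per-node cardinality:
  R → 4
  ρ[g/e](R) → 4
  S → 5
  ρ[a/g](S) → 5
  (ρ[g/e](R) ⋈[g=b] ρ[a/g](S)) → 1

|E| = 1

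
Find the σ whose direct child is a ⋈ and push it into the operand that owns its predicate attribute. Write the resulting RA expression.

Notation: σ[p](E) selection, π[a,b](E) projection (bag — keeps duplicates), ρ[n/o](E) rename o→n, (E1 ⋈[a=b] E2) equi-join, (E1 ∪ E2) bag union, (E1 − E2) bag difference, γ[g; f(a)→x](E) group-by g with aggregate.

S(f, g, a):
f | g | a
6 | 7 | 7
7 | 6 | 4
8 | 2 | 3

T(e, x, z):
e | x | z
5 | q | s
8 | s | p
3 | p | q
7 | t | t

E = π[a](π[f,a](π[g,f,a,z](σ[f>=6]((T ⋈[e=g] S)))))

σ filters on f, owned by the right side.
E' = π[a](π[f,a](π[g,f,a,z]((T ⋈[e=g] σ[f>=6](S)))))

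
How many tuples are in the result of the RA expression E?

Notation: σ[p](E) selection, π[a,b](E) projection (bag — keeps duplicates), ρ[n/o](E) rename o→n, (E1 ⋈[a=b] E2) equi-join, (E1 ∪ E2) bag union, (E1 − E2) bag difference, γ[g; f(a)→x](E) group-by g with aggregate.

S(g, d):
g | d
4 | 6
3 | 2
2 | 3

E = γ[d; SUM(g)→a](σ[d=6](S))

Stepwise |·|:
  S → 3
  σ[d=6](S) → 1
  γ[d; SUM(g)→a](σ[d=6](S)) → 1

|E| = 1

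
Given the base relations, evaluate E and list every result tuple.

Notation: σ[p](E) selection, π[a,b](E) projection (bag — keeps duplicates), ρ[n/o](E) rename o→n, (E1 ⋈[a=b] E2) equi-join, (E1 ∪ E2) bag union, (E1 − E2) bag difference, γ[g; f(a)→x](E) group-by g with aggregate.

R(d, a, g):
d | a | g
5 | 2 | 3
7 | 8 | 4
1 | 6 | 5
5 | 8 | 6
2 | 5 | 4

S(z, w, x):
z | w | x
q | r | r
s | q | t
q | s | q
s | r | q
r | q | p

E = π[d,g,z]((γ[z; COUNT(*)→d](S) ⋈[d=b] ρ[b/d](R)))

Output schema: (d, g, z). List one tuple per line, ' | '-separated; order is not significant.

Per-node cardinality:
  S → 5
  γ[z; COUNT(*)→d](S) → 3
  R → 5
  ρ[b/d](R) → 5
  (γ[z; COUNT(*)→d](S) ⋈[d=b] ρ[b/d](R)) → 3
  π[d,g,z]((γ[z; COUNT(*)→d](S) ⋈[d=b] ρ[b/d](R))) → 3

== RESULT ==
d | g | z
1 | 5 | r
2 | 4 | q
2 | 4 | s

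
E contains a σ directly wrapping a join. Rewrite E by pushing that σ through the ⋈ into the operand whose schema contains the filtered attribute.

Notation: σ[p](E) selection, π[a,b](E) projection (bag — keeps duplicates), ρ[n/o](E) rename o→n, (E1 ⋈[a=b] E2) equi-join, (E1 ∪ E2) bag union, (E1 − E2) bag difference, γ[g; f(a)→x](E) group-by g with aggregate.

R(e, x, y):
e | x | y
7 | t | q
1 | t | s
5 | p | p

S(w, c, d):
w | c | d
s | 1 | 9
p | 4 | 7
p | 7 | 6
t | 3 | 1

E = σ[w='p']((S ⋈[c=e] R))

σ filters on w, owned by the left side.
E' = (σ[w='p'](S) ⋈[c=e] R)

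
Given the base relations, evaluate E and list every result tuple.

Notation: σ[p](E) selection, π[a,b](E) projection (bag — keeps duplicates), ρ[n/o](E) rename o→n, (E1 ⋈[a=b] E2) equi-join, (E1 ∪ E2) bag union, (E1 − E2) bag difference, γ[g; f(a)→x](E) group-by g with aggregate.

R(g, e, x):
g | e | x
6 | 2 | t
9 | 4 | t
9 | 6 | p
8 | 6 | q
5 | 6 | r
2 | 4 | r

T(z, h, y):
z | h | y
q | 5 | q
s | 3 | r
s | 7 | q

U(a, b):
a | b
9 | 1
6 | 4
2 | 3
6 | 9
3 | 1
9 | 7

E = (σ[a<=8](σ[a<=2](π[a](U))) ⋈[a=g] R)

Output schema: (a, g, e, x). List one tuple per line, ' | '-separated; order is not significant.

Row counts bottom-up:
  U → 6
  π[a](U) → 6
  σ[a<=2](π[a](U)) → 1
  σ[a<=8](σ[a<=2](π[a](U))) → 1
  R → 6
  (σ[a<=8](σ[a<=2](π[a](U))) ⋈[a=g] R) → 1

== RESULT ==
a | g | e | x
2 | 2 | 4 | r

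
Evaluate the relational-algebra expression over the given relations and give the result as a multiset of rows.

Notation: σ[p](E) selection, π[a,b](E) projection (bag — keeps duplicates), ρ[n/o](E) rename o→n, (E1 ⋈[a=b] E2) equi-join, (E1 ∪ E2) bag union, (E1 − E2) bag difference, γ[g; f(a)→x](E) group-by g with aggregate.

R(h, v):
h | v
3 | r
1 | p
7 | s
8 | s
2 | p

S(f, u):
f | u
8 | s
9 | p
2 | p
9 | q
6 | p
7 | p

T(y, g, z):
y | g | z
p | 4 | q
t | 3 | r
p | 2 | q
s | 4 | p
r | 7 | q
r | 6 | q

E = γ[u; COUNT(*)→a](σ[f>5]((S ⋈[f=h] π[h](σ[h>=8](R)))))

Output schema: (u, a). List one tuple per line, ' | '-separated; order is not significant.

Row counts bottom-up:
  S → 6
  R → 5
  σ[h>=8](R) → 1
  π[h](σ[h>=8](R)) → 1
  (S ⋈[f=h] π[h](σ[h>=8](R))) → 1
  σ[f>5]((S ⋈[f=h] π[h](σ[h>=8](R)))) → 1
  γ[u; COUNT(*)→a](σ[f>5]((S ⋈[f=h] π[h](σ[h>=8](R))))) → 1

== RESULT ==
u | a
s | 1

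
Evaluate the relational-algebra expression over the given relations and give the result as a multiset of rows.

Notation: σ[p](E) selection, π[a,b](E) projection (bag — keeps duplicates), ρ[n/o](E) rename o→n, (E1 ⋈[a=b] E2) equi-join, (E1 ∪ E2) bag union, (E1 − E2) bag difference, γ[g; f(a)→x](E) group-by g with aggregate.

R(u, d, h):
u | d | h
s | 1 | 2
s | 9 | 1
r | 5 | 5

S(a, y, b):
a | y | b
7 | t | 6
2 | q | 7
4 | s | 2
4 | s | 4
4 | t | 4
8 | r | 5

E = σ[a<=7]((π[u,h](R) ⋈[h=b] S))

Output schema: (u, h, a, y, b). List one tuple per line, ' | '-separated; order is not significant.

Per-node cardinality:
  R → 3
  π[u,h](R) → 3
  S → 6
  (π[u,h](R) ⋈[h=b] S) → 2
  σ[a<=7]((π[u,h](R) ⋈[h=b] S)) → 1

== RESULT ==
u | h | a | y | b
s | 2 | 4 | s | 2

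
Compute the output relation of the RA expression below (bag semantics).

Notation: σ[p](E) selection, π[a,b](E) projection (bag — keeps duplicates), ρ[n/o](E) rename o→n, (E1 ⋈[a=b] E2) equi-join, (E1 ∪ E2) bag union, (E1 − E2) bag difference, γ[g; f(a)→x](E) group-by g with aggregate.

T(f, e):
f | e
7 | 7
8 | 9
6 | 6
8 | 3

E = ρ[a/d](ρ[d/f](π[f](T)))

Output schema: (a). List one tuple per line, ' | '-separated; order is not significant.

Subexpression sizes:
  T → 4
  π[f](T) → 4
  ρ[d/f](π[f](T)) → 4
  ρ[a/d](ρ[d/f](π[f](T))) → 4

== RESULT ==
a
6
7
8
8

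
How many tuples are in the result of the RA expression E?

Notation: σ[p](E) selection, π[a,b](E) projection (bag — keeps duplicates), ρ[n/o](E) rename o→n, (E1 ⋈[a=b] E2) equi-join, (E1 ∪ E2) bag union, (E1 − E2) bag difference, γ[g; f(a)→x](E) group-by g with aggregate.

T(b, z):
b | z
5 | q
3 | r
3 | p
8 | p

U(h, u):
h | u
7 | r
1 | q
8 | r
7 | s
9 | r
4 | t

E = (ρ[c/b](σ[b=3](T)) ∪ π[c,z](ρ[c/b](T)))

Stepwise |·|:
  T → 4
  σ[b=3](T) → 2
  ρ[c/b](σ[b=3](T)) → 2
  T → 4
  ρ[c/b](T) → 4
  π[c,z](ρ[c/b](T)) → 4
  (ρ[c/b](σ[b=3](T)) ∪ π[c,z](ρ[c/b](T))) → 6

|E| = 6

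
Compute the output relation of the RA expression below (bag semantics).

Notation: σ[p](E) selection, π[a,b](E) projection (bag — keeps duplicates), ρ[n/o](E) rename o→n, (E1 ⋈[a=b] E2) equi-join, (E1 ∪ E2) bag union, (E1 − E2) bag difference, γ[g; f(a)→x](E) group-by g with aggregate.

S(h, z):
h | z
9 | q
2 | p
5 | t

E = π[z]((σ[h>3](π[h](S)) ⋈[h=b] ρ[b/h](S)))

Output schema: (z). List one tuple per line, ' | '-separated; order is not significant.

Row counts bottom-up:
  S → 3
  π[h](S) → 3
  σ[h>3](π[h](S)) → 2
  S → 3
  ρ[b/h](S) → 3
  (σ[h>3](π[h](S)) ⋈[h=b] ρ[b/h](S)) → 2
  π[z]((σ[h>3](π[h](S)) ⋈[h=b] ρ[b/h](S))) → 2

== RESULT ==
z
q
t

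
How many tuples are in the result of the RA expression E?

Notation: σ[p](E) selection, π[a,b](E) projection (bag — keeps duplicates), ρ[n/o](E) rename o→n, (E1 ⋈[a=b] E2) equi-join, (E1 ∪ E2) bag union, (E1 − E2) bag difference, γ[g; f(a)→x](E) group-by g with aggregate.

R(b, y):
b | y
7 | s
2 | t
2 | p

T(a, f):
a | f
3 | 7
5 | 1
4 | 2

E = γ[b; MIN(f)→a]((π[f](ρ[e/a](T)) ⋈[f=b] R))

Row counts bottom-up:
  T → 3
  ρ[e/a](T) → 3
  π[f](ρ[e/a](T)) → 3
  R → 3
  (π[f](ρ[e/a](T)) ⋈[f=b] R) → 3
  γ[b; MIN(f)→a]((π[f](ρ[e/a](T)) ⋈[f=b] R)) → 2

|E| = 2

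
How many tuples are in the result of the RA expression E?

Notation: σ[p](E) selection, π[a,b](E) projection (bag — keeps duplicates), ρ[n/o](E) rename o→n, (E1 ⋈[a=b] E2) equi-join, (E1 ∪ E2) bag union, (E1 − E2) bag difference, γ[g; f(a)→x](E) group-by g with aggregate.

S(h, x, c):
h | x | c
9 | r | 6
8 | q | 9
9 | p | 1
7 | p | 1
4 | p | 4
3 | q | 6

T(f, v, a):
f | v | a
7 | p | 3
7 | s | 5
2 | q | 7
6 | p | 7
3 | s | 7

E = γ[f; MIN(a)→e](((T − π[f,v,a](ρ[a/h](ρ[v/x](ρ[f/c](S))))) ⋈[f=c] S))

Stepwise |·|:
  T → 5
  S → 6
  ρ[f/c](S) → 6
  ρ[v/x](ρ[f/c](S)) → 6
  ρ[a/h](ρ[v/x](ρ[f/c](S))) → 6
  π[f,v,a](ρ[a/h](ρ[v/x](ρ[f/c](S)))) → 6
  (T − π[f,v,a](ρ[a/h](ρ[v/x](ρ[f/c](S))))) → 5
  S → 6
  ((T − π[f,v,a](ρ[a/h](ρ[v/x](ρ[f/c](S))))) ⋈[f=c] S) → 2
  γ[f; MIN(a)→e](((T − π[f,v,a](ρ[a/h](ρ[v/x](ρ[f/c](S))))) ⋈[f=c] S)) → 1

|E| = 1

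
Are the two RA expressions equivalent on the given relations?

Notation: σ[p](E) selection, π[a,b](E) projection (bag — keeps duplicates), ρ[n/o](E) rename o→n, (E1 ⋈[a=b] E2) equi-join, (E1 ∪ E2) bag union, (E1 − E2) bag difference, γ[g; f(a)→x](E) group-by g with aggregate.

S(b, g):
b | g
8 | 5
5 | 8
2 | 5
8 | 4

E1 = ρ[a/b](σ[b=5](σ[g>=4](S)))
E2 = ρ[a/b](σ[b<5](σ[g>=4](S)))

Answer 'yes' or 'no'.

E1 row counts bottom-up:
  S → 4
  σ[g>=4](S) → 4
  σ[b=5](σ[g>=4](S)) → 1
  ρ[a/b](σ[b=5](σ[g>=4](S))) → 1
E2 row counts bottom-up:
  S → 4
  σ[g>=4](S) → 4
  σ[b<5](σ[g>=4](S)) → 1
  ρ[a/b](σ[b<5](σ[g>=4](S))) → 1

E1 result:
a | g
5 | 8
E2 result:
a | g
2 | 5
Witness: (2, 5) appears 0× in E1 but 1× in E2.

no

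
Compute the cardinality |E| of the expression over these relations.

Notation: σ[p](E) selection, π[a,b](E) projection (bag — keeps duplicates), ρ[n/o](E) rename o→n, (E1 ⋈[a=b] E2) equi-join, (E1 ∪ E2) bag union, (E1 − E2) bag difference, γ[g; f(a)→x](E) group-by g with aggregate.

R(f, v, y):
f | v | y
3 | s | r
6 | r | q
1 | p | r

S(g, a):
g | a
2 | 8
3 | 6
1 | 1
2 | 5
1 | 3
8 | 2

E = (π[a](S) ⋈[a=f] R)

Row counts bottom-up:
  S → 6
  π[a](S) → 6
  R → 3
  (π[a](S) ⋈[a=f] R) → 3

|E| = 3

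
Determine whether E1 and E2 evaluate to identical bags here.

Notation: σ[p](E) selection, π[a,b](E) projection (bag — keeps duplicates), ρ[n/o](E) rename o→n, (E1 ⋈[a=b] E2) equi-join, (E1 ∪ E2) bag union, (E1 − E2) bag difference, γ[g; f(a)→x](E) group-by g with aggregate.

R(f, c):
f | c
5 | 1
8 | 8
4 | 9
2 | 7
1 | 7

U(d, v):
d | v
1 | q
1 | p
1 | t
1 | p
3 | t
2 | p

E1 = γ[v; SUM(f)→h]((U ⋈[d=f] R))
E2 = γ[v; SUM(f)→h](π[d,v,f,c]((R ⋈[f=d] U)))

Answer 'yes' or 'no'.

E1 subexpression sizes:
  U → 6
  R → 5
  (U ⋈[d=f] R) → 5
  γ[v; SUM(f)→h]((U ⋈[d=f] R)) → 3
E2 subexpression sizes:
  R → 5
  U → 6
  (R ⋈[f=d] U) → 5
  π[d,v,f,c]((R ⋈[f=d] U)) → 5
  γ[v; SUM(f)→h](π[d,v,f,c]((R ⋈[f=d] U))) → 3

E1 and E2 produce the same multiset:
v | h
p | 4
q | 1
t | 1

yes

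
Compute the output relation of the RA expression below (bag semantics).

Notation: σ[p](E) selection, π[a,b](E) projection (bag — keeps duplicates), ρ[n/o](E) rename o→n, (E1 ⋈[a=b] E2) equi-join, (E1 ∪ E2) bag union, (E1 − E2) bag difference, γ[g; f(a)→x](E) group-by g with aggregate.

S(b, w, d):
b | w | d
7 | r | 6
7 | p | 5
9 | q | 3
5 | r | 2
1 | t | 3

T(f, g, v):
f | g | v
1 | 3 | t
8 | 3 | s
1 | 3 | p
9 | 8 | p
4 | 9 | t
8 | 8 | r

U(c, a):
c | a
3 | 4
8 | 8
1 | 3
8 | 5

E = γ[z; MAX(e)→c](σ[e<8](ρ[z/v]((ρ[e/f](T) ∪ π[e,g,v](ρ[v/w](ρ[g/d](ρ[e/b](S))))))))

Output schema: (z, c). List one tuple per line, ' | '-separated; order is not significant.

Row counts bottom-up:
  T → 6
  ρ[e/f](T) → 6
  S → 5
  ρ[e/b](S) → 5
  ρ[g/d](ρ[e/b](S)) → 5
  ρ[v/w](ρ[g/d](ρ[e/b](S))) → 5
  π[e,g,v](ρ[v/w](ρ[g/d](ρ[e/b](S)))) → 5
  (ρ[e/f](T) ∪ π[e,g,v](ρ[v/w](ρ[g/d](ρ[e/b](S))))) → 11
  ρ[z/v]((ρ[e/f](T) ∪ π[e,g,v](ρ[v/w](ρ[g/d](ρ[e/b](S)))))) → 11
  σ[e<8](ρ[z/v]((ρ[e/f](T) ∪ π[e,g,v](ρ[v/w](ρ[g/d](ρ[e/b](S))))))) → 7
  γ[z; MAX(e)→c](σ[e<8](ρ[z/v]((ρ[e/f](T) ∪ π[e,g,v](ρ[v/w](ρ[g/d](ρ[e/b](S)))))))) → 3

== RESULT ==
z | c
p | 7
r | 7
t | 4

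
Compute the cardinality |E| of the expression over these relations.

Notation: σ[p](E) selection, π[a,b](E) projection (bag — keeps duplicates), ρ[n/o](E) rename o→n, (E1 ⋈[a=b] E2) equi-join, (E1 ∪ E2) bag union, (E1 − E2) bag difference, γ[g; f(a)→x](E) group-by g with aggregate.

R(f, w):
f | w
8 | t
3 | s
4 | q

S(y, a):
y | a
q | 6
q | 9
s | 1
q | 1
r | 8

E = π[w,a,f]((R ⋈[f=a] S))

Row counts bottom-up:
  R → 3
  S → 5
  (R ⋈[f=a] S) → 1
  π[w,a,f]((R ⋈[f=a] S)) → 1

|E| = 1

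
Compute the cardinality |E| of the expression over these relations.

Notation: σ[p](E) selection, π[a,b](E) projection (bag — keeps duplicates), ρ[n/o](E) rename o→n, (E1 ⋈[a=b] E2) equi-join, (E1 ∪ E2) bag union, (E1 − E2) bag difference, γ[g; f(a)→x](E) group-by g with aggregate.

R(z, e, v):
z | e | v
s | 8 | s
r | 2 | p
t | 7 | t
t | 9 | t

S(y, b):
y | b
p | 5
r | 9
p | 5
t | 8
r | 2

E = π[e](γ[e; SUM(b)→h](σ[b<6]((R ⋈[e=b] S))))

Subexpression sizes:
  R → 4
  S → 5
  (R ⋈[e=b] S) → 3
  σ[b<6]((R ⋈[e=b] S)) → 1
  γ[e; SUM(b)→h](σ[b<6]((R ⋈[e=b] S))) → 1
  π[e](γ[e; SUM(b)→h](σ[b<6]((R ⋈[e=b] S)))) → 1

|E| = 1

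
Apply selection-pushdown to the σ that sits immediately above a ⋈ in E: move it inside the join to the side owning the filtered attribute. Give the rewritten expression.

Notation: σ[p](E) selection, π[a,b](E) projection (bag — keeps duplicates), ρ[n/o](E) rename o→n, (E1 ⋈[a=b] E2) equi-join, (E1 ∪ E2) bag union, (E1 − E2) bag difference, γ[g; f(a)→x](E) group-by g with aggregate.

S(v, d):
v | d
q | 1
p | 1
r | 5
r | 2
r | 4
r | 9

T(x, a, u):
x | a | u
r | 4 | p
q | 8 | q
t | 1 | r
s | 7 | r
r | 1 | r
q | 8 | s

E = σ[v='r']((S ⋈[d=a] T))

σ filters on v, owned by the left side.
E' = (σ[v='r'](S) ⋈[d=a] T)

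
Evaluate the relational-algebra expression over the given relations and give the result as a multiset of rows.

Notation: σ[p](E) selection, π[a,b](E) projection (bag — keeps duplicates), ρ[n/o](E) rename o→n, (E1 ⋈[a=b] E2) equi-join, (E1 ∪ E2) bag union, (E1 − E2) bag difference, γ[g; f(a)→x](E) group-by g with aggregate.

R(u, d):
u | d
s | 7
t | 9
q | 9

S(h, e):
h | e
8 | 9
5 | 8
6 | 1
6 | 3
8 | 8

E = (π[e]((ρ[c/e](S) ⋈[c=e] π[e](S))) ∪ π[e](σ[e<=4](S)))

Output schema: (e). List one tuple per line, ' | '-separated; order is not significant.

Stepwise |·|:
  S → 5
  ρ[c/e](S) → 5
  S → 5
  π[e](S) → 5
  (ρ[c/e](S) ⋈[c=e] π[e](S)) → 7
  π[e]((ρ[c/e](S) ⋈[c=e] π[e](S))) → 7
  S → 5
  σ[e<=4](S) → 2
  π[e](σ[e<=4](S)) → 2
  (π[e]((ρ[c/e](S) ⋈[c=e] π[e](S))) ∪ π[e](σ[e<=4](S))) → 9

== RESULT ==
e
1
1
3
3
8
8
8
8
9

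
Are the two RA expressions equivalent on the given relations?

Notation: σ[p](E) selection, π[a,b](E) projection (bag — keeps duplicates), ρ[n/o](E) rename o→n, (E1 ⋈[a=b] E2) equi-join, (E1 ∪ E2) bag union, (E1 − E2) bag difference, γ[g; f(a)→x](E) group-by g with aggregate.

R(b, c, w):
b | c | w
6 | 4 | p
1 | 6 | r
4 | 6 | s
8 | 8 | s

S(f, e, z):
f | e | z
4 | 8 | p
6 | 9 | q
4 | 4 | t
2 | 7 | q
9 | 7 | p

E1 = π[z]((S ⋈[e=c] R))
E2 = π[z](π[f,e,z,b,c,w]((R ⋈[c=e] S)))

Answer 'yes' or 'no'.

E1 per-node cardinality:
  S → 5
  R → 4
  (S ⋈[e=c] R) → 2
  π[z]((S ⋈[e=c] R)) → 2
E2 per-node cardinality:
  R → 4
  S → 5
  (R ⋈[c=e] S) → 2
  π[f,e,z,b,c,w]((R ⋈[c=e] S)) → 2
  π[z](π[f,e,z,b,c,w]((R ⋈[c=e] S))) → 2

E1 and E2 produce the same multiset:
z
p
t

yes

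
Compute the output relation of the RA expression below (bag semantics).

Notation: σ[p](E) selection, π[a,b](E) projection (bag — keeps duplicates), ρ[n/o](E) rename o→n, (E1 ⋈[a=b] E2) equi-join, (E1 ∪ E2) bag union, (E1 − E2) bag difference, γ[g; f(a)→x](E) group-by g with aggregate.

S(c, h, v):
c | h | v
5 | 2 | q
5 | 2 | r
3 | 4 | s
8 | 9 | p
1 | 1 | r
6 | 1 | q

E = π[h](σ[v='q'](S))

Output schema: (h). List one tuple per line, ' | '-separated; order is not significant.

Row counts bottom-up:
  S → 6
  σ[v='q'](S) → 2
  π[h](σ[v='q'](S)) → 2

== RESULT ==
h
1
2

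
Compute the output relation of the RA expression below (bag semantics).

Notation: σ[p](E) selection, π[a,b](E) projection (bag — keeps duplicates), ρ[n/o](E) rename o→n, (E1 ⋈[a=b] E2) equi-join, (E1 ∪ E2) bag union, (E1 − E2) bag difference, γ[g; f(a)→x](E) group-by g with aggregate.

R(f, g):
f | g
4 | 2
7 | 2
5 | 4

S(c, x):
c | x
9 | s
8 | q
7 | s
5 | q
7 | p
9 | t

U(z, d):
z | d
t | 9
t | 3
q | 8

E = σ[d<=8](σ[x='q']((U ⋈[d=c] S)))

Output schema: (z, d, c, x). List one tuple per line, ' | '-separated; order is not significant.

Per-node cardinality:
  U → 3
  S → 6
  (U ⋈[d=c] S) → 3
  σ[x='q']((U ⋈[d=c] S)) → 1
  σ[d<=8](σ[x='q']((U ⋈[d=c] S))) → 1

== RESULT ==
z | d | c | x
q | 8 | 8 | q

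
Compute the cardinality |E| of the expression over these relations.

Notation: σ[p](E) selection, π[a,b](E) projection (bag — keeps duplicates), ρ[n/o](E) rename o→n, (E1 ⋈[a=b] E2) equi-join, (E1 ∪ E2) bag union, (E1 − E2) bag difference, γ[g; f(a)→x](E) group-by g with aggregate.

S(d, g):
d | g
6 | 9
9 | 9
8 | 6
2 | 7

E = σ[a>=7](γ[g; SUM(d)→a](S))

Stepwise |·|:
  S → 4
  γ[g; SUM(d)→a](S) → 3
  σ[a>=7](γ[g; SUM(d)→a](S)) → 2

|E| = 2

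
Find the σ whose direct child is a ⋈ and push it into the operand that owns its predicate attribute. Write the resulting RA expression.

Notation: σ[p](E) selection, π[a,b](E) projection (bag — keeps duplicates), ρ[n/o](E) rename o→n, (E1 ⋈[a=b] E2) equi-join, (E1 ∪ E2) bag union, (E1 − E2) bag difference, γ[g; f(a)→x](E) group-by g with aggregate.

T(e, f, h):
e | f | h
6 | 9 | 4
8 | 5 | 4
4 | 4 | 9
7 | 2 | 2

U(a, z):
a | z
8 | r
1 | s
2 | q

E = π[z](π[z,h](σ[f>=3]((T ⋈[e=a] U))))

σ filters on f, owned by the left side.
E' = π[z](π[z,h]((σ[f>=3](T) ⋈[e=a] U)))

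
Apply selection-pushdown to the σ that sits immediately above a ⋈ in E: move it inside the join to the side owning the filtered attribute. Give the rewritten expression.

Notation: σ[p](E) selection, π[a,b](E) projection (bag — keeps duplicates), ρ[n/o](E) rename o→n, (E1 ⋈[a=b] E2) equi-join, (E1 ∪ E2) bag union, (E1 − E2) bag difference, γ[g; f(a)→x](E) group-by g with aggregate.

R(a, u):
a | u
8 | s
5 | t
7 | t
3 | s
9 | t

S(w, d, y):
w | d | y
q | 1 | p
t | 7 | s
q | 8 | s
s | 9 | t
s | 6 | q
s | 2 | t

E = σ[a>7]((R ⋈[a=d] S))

σ filters on a, owned by the left side.
E' = (σ[a>7](R) ⋈[a=d] S)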